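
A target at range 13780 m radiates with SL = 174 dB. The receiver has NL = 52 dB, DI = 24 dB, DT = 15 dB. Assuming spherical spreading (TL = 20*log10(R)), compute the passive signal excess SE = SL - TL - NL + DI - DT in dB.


48.22 dB


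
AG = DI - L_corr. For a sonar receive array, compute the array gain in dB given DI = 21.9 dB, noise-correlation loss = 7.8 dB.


AG = DI - L_corr = 21.9 - 7.8 = 14.1

14.1 dB


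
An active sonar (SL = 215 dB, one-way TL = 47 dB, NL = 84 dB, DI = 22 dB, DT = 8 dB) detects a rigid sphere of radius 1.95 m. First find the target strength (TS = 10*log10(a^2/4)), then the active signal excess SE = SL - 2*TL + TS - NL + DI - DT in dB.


Step 1: TS = 10*log10(1.95^2/4) = -0.22 dB
Step 2: SE = SL - 2*TL + TS - NL + DI - DT = 215 - 2*47 + (-0.22) - 84 + 22 - 8 = 50.78

50.78 dB


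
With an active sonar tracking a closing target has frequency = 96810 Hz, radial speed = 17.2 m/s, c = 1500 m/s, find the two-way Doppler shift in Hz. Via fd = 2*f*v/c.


2220.18 Hz


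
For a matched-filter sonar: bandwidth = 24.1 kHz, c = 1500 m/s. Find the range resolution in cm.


3.11 cm


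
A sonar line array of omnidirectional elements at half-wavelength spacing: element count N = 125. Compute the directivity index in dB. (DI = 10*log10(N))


DI = 10*log10(125) = 20.97

20.97 dB


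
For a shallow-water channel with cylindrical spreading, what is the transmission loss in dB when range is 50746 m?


TL = 10*log10(50746) = 47.05

47.05 dB


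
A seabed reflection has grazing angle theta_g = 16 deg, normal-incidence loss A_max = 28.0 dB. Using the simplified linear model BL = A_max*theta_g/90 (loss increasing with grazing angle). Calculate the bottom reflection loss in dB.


BL = A_max * theta_g / 90 = 28.0 * 16 / 90 = 4.98

4.98 dB


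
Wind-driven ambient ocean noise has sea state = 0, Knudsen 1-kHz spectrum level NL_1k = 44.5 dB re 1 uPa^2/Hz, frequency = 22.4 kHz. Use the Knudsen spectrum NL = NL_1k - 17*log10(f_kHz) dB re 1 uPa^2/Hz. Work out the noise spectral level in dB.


NL = NL_1k - 17*log10(f_kHz) = 44.5 - 17*log10(22.4) = 44.5 - (22.95) = 21.55

21.55 dB


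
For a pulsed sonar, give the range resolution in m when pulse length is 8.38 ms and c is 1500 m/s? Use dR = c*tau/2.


dR = c*tau/2 = 1500 * 8.38e-3 / 2 = 6.285

6.285 m


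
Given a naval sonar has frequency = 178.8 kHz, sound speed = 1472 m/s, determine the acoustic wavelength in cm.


0.82 cm


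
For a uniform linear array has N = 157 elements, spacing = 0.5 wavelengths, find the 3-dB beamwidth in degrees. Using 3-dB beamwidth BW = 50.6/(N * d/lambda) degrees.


BW = 50.6 / (157 * 0.5) = 50.6 / 78.5 = 0.64

0.64 deg


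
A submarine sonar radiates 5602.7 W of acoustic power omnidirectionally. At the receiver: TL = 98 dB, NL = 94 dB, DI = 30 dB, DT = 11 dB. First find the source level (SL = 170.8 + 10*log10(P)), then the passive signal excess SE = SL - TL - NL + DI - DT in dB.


Step 1: SL = 170.8 + 10*log10(5602.7) = 208.28 dB
Step 2: SE = SL - TL - NL + DI - DT = 208.28 - 98 - 94 + 30 - 11 = 35.28

35.28 dB


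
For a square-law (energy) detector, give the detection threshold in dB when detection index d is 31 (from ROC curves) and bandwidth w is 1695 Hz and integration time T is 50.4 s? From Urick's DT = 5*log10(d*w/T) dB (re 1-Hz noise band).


DT = 5*log10(d*w/T) = 5*log10(31 * 1695 / 50.4) = 5*log10(1042.56) = 15.09

15.09 dB


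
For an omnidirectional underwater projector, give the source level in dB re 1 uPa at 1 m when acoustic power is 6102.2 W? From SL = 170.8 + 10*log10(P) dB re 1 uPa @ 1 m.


208.65 dB


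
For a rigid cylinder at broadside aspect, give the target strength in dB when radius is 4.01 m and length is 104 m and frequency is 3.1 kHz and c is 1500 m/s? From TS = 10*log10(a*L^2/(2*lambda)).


46.51 dB


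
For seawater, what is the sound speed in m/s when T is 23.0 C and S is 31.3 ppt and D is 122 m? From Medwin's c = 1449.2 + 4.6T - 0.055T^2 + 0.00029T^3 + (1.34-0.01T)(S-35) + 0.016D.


c = 1449.2 + 4.6*23.0 - 0.055*23.0^2 + 0.00029*23.0^3 + (1.34 - 0.01*23.0)*(31.3 - 35) + 0.016*122 = 1527.28

1527.28 m/s


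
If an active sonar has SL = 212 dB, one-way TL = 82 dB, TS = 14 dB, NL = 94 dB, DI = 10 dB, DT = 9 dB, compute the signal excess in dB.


SE = SL - 2*TL + TS - NL + DI - DT = 212 - 2*82 + (14) - 94 + 10 - 9 = -31

-31 dB


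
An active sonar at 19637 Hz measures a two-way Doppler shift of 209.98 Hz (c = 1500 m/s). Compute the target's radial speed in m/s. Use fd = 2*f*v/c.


From fd = 2*f*v/c, v = c*fd/(2*f) = 1500 * 209.98 / (2*19637) = 8.02

8.02 m/s


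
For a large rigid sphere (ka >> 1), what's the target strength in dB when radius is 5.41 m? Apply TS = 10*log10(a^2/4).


8.64 dB


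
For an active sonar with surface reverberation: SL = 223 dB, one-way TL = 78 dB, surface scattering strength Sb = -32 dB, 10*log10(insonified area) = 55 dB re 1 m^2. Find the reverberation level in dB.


RL = SL - 2*TL + Sb + 10*log10(A) = 223 - 2*78 + (-32) + 55 = 90

90 dB


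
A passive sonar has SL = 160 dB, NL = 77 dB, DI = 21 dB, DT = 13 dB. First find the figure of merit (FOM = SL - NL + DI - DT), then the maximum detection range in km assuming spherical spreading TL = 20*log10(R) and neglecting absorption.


Step 1: FOM = SL - NL + DI - DT = 160 - 77 + 21 - 13 = 91 dB
Step 2: at max range FOM = TL = 20*log10(R), so R = 10^(91/20) = 35481.34 m = 35.48 km

35.48 km


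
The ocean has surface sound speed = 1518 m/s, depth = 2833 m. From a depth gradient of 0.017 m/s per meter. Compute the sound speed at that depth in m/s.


c = 1518 + 0.017 * 2833 = 1566.161

1566.161 m/s


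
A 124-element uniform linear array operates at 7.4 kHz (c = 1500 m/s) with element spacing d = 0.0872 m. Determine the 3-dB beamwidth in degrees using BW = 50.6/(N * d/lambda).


0.95 deg


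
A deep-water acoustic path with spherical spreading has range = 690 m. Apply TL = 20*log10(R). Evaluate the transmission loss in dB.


TL = 20*log10(690) = 56.78

56.78 dB


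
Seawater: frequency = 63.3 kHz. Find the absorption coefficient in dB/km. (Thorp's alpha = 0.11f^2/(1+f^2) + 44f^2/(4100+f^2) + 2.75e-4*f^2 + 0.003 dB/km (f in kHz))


f^2 = 4006.89
alpha = 0.11*4006.89/(1+4006.89) + 44*4006.89/(4100+4006.89) + 2.75e-4*4006.89 + 0.003 = 22.962

22.962 dB/km


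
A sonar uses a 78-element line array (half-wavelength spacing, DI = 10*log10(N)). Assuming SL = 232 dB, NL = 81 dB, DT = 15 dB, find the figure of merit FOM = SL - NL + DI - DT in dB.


154.92 dB


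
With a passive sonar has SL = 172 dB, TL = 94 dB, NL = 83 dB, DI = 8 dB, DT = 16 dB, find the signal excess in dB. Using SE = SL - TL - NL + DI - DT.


-13 dB


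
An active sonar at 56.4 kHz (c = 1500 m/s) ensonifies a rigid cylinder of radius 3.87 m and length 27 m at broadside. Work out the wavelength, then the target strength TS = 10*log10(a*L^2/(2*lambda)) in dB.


Step 1: lambda = c/f = 1500/56400 = 0.0266 m
Step 2: TS = 10*log10(a*L^2/(2*lambda)) = 10*log10(3.87*27^2/(2*0.0266)) = 47.25

47.25 dB


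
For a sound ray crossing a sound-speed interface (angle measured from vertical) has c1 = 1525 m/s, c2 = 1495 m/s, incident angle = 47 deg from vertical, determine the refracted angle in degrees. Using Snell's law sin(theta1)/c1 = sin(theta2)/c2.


sin(theta2) = (c2/c1)*sin(theta1) = (1495/1525)*sin(47 deg) = 0.71697
theta2 = arcsin(0.71697) = 45.8

45.8 deg


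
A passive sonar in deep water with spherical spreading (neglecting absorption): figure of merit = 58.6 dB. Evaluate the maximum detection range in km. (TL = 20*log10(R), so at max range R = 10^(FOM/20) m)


At max range FOM = TL, so 20*log10(R) = 58.6
R = 10^(58.6/20) = 851.14 m = 0.85 km

0.85 km


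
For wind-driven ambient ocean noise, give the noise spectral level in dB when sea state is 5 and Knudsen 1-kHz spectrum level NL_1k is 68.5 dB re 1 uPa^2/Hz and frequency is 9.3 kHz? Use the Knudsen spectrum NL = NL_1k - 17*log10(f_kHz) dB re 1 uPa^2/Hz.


NL = NL_1k - 17*log10(f_kHz) = 68.5 - 17*log10(9.3) = 68.5 - (16.46) = 52.04

52.04 dB


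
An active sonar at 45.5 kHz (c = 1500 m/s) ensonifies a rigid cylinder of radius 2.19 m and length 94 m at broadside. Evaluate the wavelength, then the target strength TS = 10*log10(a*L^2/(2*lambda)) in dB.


Step 1: lambda = c/f = 1500/45500 = 0.03297 m
Step 2: TS = 10*log10(a*L^2/(2*lambda)) = 10*log10(2.19*94^2/(2*0.03297)) = 54.68

54.68 dB


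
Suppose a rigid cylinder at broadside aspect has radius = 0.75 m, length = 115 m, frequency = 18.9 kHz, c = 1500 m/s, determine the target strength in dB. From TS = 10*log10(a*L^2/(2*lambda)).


lambda = 1500/18900 = 0.07937 m
TS = 10*log10(0.75*115^2/(2*0.07937)) = 47.96

47.96 dB


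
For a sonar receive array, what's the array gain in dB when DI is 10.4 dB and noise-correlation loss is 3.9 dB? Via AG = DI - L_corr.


AG = DI - L_corr = 10.4 - 3.9 = 6.5

6.5 dB


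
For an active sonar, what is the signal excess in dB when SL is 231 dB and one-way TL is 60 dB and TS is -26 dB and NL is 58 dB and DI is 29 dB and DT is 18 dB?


SE = SL - 2*TL + TS - NL + DI - DT = 231 - 2*60 + (-26) - 58 + 29 - 18 = 38

38 dB


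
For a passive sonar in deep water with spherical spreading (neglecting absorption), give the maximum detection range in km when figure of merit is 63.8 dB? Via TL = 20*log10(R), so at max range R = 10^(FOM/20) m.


At max range FOM = TL, so 20*log10(R) = 63.8
R = 10^(63.8/20) = 1548.82 m = 1.55 km

1.55 km


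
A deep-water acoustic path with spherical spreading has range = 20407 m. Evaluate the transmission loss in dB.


TL = 20*log10(20407) = 86.2

86.2 dB


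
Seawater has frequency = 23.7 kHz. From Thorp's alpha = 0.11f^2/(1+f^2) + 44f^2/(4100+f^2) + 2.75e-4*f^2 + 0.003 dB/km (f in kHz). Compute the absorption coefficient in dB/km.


f^2 = 561.69
alpha = 0.11*561.69/(1+561.69) + 44*561.69/(4100+561.69) + 2.75e-4*561.69 + 0.003 = 5.569

5.569 dB/km


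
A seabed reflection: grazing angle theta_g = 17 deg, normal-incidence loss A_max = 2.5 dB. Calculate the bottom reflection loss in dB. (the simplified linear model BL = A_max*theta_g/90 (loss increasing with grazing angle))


0.47 dB


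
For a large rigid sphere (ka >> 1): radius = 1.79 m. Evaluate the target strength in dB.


TS = 10*log10(1.79^2 / 4) = 10*log10(0.801025) = -0.96

-0.96 dB


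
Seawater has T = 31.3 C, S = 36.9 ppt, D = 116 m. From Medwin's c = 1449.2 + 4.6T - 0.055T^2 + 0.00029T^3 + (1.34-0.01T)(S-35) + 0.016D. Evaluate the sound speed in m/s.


c = 1449.2 + 4.6*31.3 - 0.055*31.3^2 + 0.00029*31.3^3 + (1.34 - 0.01*31.3)*(36.9 - 35) + 0.016*116 = 1552.0

1552.0 m/s


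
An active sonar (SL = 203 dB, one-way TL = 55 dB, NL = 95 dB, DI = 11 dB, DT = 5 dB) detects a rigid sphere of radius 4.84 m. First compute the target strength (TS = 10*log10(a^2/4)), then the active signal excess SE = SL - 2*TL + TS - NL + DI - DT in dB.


Step 1: TS = 10*log10(4.84^2/4) = 7.68 dB
Step 2: SE = SL - 2*TL + TS - NL + DI - DT = 203 - 2*55 + (7.68) - 95 + 11 - 5 = 11.68

11.68 dB


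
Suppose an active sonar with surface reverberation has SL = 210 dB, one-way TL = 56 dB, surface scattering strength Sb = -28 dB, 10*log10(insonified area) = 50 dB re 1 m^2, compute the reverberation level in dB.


RL = SL - 2*TL + Sb + 10*log10(A) = 210 - 2*56 + (-28) + 50 = 120

120 dB


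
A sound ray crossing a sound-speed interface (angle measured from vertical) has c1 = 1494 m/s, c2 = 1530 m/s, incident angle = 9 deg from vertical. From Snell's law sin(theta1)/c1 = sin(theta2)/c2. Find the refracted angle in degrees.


sin(theta2) = (c2/c1)*sin(theta1) = (1530/1494)*sin(9 deg) = 0.1602
theta2 = arcsin(0.1602) = 9.22

9.22 deg


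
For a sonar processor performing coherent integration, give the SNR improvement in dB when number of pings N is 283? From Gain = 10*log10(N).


Gain = 10*log10(283) = 24.52

24.52 dB


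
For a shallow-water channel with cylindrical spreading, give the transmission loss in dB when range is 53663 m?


TL = 10*log10(53663) = 47.3

47.3 dB


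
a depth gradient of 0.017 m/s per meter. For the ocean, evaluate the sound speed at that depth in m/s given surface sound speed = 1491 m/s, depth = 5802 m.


1589.634 m/s


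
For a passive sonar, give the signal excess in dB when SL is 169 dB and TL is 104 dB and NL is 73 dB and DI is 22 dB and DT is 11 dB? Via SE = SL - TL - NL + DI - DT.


SE = SL - TL - NL + DI - DT = 169 - 104 - 73 + 22 - 11 = 3

3 dB


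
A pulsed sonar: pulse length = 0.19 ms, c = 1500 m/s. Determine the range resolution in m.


dR = c*tau/2 = 1500 * 0.19e-3 / 2 = 0.1425

0.1425 m


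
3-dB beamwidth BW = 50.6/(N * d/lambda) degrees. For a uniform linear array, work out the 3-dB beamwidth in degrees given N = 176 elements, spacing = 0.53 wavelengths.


0.54 deg


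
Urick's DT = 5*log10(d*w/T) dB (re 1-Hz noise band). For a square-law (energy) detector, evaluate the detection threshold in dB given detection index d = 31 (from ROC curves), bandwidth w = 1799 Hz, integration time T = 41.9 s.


15.62 dB


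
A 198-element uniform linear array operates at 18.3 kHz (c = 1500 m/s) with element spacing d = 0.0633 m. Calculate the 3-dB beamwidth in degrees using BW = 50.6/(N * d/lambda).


Step 1: lambda = 1500/18300 = 0.08197 m
Step 2: d/lambda = 0.0633/0.08197 = 0.7722
Step 3: BW = 50.6/(N * d/lambda) = 50.6/(198 * 0.7722) = 0.33

0.33 deg


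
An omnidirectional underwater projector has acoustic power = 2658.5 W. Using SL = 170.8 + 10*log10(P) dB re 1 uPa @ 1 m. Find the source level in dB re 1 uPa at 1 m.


SL = 170.8 + 10*log10(2658.5) = 170.8 + 34.25 = 205.05

205.05 dB


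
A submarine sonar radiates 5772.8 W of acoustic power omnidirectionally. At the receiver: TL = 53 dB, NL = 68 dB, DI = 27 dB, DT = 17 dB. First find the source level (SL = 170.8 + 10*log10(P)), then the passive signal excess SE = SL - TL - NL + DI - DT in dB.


Step 1: SL = 170.8 + 10*log10(5772.8) = 208.41 dB
Step 2: SE = SL - TL - NL + DI - DT = 208.41 - 53 - 68 + 27 - 17 = 97.41

97.41 dB


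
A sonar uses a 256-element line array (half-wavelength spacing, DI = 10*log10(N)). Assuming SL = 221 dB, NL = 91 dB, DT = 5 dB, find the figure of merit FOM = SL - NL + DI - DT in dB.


Step 1: DI = 10*log10(256) = 24.08 dB
Step 2: FOM = SL - NL + DI - DT = 221 - 91 + 24.08 - 5 = 149.08

149.08 dB


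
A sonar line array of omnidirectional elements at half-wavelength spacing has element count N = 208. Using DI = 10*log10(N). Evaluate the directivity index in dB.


23.18 dB


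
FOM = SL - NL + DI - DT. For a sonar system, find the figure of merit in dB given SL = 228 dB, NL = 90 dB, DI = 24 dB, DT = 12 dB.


150 dB


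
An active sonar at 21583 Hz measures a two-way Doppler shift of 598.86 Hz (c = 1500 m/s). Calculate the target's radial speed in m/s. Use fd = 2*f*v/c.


From fd = 2*f*v/c, v = c*fd/(2*f) = 1500 * 598.86 / (2*21583) = 20.81

20.81 m/s


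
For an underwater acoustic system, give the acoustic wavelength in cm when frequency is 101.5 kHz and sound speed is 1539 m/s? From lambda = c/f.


1.52 cm


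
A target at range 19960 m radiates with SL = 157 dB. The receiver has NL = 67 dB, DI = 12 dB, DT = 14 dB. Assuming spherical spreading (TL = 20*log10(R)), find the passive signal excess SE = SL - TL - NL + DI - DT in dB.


Step 1: TL = 20*log10(19960) = 86.0 dB
Step 2: SE = 157 - 86.0 - 67 + 12 - 14 = 2.0

2.0 dB


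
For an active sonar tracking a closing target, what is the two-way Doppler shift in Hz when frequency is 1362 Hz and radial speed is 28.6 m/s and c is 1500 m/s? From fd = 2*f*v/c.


fd = 2*f*v/c = 2 * 1362 * 28.6 / 1500 = 51.94

51.94 Hz


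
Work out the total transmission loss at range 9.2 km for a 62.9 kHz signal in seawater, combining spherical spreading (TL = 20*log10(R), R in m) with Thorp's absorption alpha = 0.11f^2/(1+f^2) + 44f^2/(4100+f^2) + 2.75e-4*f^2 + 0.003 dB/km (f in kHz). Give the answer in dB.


Step 1 (Thorp): alpha = 0.11*3956.41/(1+3956.41) + 44*3956.41/(4100+3956.41) + 2.75e-4*3956.41 + 0.003 = 22.8089 dB/km
Step 2: TL_spread = 20*log10(9200) = 79.28 dB
Step 3: TL_abs = alpha*R = 22.8089 * 9.2 = 209.84 dB
Step 4: TL_total = 79.28 + 209.84 = 289.12

289.12 dB


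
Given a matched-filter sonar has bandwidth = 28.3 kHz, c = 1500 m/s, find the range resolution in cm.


2.65 cm


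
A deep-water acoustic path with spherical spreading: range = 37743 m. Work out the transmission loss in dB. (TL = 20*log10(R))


TL = 20*log10(37743) = 91.54

91.54 dB


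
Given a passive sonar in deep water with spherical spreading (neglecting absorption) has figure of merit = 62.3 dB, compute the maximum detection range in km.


At max range FOM = TL, so 20*log10(R) = 62.3
R = 10^(62.3/20) = 1303.17 m = 1.3 km

1.3 km


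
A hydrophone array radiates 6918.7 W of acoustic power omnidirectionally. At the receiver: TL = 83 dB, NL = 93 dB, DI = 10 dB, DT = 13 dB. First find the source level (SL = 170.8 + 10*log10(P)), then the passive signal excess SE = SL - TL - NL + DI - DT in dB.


Step 1: SL = 170.8 + 10*log10(6918.7) = 209.2 dB
Step 2: SE = SL - TL - NL + DI - DT = 209.2 - 83 - 93 + 10 - 13 = 30.2

30.2 dB


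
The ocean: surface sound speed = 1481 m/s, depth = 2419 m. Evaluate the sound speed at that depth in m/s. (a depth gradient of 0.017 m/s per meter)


1522.123 m/s


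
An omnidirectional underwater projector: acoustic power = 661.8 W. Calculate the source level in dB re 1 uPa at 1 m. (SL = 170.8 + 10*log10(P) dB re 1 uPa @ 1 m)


SL = 170.8 + 10*log10(661.8) = 170.8 + 28.21 = 199.01

199.01 dB


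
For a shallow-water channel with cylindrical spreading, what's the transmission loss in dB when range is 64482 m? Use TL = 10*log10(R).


48.09 dB


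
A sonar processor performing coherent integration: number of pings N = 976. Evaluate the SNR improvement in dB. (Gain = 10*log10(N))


29.89 dB


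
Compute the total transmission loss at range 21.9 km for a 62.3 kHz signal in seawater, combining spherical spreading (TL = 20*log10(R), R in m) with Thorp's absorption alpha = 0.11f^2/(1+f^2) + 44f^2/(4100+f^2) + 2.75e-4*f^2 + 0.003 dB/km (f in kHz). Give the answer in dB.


581.26 dB


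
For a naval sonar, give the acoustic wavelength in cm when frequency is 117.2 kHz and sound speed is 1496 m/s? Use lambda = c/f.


lambda = c/f = 1496 / 117200 = 0.0128 m = 1.28 cm

1.28 cm


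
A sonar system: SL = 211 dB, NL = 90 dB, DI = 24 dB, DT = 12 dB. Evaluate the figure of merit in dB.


133 dB


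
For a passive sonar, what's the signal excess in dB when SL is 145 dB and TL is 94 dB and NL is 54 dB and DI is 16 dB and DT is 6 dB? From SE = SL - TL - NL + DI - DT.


SE = SL - TL - NL + DI - DT = 145 - 94 - 54 + 16 - 6 = 7

7 dB


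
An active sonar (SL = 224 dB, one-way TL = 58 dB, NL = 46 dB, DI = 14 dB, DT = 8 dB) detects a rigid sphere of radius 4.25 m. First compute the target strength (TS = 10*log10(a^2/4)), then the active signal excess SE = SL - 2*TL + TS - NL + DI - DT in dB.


Step 1: TS = 10*log10(4.25^2/4) = 6.55 dB
Step 2: SE = SL - 2*TL + TS - NL + DI - DT = 224 - 2*58 + (6.55) - 46 + 14 - 8 = 74.55

74.55 dB


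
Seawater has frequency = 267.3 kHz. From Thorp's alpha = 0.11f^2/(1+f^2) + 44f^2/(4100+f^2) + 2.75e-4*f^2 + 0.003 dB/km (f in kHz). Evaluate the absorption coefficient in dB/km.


61.374 dB/km


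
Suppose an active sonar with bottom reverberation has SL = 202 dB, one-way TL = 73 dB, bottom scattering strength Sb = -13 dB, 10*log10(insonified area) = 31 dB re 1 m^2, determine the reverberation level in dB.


RL = SL - 2*TL + Sb + 10*log10(A) = 202 - 2*73 + (-13) + 31 = 74

74 dB


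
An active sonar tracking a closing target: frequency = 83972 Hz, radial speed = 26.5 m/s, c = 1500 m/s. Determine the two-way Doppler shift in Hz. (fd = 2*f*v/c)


2967.01 Hz


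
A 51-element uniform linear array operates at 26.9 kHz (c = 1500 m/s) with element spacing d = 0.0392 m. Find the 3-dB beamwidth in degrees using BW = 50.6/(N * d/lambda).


Step 1: lambda = 1500/26900 = 0.05576 m
Step 2: d/lambda = 0.0392/0.05576 = 0.703
Step 3: BW = 50.6/(N * d/lambda) = 50.6/(51 * 0.703) = 1.41

1.41 deg


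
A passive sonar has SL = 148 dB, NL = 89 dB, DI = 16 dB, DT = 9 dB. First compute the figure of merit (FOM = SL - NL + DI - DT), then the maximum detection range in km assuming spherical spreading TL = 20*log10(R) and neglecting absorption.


Step 1: FOM = SL - NL + DI - DT = 148 - 89 + 16 - 9 = 66 dB
Step 2: at max range FOM = TL = 20*log10(R), so R = 10^(66/20) = 1995.26 m = 2.0 km

2.0 km


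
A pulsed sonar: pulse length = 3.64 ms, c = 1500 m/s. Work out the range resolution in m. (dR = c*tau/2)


dR = c*tau/2 = 1500 * 3.64e-3 / 2 = 2.73

2.73 m


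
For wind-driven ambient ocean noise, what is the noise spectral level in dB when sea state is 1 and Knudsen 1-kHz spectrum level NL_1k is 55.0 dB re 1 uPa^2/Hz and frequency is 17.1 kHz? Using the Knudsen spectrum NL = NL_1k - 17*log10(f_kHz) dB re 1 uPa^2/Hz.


NL = NL_1k - 17*log10(f_kHz) = 55.0 - 17*log10(17.1) = 55.0 - (20.96) = 34.04

34.04 dB


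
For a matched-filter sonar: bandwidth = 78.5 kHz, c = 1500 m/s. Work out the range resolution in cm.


0.96 cm


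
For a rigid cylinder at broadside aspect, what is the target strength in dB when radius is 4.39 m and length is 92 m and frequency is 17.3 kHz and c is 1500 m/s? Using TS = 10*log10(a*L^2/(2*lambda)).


lambda = 1500/17300 = 0.08671 m
TS = 10*log10(4.39*92^2/(2*0.08671)) = 53.31

53.31 dB


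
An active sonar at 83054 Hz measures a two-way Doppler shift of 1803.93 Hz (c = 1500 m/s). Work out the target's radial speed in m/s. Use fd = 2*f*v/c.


From fd = 2*f*v/c, v = c*fd/(2*f) = 1500 * 1803.93 / (2*83054) = 16.29

16.29 m/s


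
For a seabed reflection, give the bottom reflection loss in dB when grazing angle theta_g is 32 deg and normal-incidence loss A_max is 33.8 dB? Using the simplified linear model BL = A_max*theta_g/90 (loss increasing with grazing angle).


BL = A_max * theta_g / 90 = 33.8 * 32 / 90 = 12.02

12.02 dB


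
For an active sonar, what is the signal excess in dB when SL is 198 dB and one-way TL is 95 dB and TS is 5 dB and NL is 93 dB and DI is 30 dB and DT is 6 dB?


SE = SL - 2*TL + TS - NL + DI - DT = 198 - 2*95 + (5) - 93 + 30 - 6 = -56

-56 dB


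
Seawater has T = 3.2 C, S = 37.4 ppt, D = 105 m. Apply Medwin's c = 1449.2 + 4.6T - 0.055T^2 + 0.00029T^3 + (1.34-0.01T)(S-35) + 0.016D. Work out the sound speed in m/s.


c = 1449.2 + 4.6*3.2 - 0.055*3.2^2 + 0.00029*3.2^3 + (1.34 - 0.01*3.2)*(37.4 - 35) + 0.016*105 = 1468.19

1468.19 m/s


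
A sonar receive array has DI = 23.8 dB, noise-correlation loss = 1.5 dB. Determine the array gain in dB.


AG = DI - L_corr = 23.8 - 1.5 = 22.3

22.3 dB


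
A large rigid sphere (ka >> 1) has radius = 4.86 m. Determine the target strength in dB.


TS = 10*log10(4.86^2 / 4) = 10*log10(5.9049) = 7.71

7.71 dB


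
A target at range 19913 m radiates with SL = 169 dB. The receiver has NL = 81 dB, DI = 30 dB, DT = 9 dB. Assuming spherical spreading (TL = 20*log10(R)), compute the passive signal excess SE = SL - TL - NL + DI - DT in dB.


Step 1: TL = 20*log10(19913) = 85.98 dB
Step 2: SE = 169 - 85.98 - 81 + 30 - 9 = 23.02

23.02 dB


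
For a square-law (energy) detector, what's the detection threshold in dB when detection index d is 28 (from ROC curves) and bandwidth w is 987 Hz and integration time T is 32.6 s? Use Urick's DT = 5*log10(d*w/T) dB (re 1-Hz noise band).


14.64 dB


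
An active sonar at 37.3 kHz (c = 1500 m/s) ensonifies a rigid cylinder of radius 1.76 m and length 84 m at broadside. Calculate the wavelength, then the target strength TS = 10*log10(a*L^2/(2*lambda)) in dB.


Step 1: lambda = c/f = 1500/37300 = 0.04021 m
Step 2: TS = 10*log10(a*L^2/(2*lambda)) = 10*log10(1.76*84^2/(2*0.04021)) = 51.89

51.89 dB


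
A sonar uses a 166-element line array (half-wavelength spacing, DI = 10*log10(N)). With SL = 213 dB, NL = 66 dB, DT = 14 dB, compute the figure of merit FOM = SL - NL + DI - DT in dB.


Step 1: DI = 10*log10(166) = 22.2 dB
Step 2: FOM = SL - NL + DI - DT = 213 - 66 + 22.2 - 14 = 155.2

155.2 dB


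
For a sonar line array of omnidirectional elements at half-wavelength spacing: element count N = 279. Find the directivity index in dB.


DI = 10*log10(279) = 24.46

24.46 dB


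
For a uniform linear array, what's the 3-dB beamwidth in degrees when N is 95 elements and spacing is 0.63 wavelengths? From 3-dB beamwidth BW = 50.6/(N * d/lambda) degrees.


BW = 50.6 / (95 * 0.63) = 50.6 / 59.85 = 0.85

0.85 deg


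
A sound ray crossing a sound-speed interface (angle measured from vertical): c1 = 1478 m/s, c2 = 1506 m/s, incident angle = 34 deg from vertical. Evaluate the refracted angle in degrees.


sin(theta2) = (c2/c1)*sin(theta1) = (1506/1478)*sin(34 deg) = 0.56979
theta2 = arcsin(0.56979) = 34.74

34.74 deg


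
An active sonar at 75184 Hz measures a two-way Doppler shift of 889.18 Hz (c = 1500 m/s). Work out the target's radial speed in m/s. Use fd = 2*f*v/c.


8.87 m/s


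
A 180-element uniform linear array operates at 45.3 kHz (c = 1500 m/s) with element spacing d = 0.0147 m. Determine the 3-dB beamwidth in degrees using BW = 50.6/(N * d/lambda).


0.63 deg


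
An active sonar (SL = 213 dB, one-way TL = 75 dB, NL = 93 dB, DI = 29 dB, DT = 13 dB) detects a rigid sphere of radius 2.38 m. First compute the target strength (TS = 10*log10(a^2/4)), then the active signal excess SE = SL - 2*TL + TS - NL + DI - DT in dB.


Step 1: TS = 10*log10(2.38^2/4) = 1.51 dB
Step 2: SE = SL - 2*TL + TS - NL + DI - DT = 213 - 2*75 + (1.51) - 93 + 29 - 13 = -12.49

-12.49 dB


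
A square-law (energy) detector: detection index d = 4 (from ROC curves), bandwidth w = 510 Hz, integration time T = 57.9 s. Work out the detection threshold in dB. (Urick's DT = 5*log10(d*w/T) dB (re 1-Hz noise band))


DT = 5*log10(d*w/T) = 5*log10(4 * 510 / 57.9) = 5*log10(35.23) = 7.73

7.73 dB


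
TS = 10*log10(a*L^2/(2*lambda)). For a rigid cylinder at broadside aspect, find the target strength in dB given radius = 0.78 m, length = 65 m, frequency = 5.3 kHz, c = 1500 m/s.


lambda = 1500/5300 = 0.28302 m
TS = 10*log10(0.78*65^2/(2*0.28302)) = 37.65

37.65 dB


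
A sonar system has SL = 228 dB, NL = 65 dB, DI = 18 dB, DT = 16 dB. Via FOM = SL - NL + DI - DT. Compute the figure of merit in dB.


FOM = SL - NL + DI - DT = 228 - 65 + 18 - 16 = 165

165 dB


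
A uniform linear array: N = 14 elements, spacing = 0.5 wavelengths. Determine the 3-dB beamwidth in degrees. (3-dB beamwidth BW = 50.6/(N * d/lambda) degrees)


BW = 50.6 / (14 * 0.5) = 50.6 / 7.0 = 7.23

7.23 deg


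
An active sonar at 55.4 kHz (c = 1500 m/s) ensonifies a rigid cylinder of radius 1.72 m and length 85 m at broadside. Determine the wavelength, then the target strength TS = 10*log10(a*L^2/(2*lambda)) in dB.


Step 1: lambda = c/f = 1500/55400 = 0.02708 m
Step 2: TS = 10*log10(a*L^2/(2*lambda)) = 10*log10(1.72*85^2/(2*0.02708)) = 53.61

53.61 dB


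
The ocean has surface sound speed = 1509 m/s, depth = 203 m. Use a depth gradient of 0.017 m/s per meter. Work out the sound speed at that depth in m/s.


c = 1509 + 0.017 * 203 = 1512.451

1512.451 m/s


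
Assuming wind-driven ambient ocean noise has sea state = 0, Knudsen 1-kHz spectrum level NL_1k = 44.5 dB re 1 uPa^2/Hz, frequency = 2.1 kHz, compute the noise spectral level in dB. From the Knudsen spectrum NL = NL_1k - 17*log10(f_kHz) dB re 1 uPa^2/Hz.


NL = NL_1k - 17*log10(f_kHz) = 44.5 - 17*log10(2.1) = 44.5 - (5.48) = 39.02

39.02 dB


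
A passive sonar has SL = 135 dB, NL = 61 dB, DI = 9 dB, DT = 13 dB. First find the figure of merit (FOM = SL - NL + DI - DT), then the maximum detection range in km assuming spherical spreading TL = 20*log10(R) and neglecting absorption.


Step 1: FOM = SL - NL + DI - DT = 135 - 61 + 9 - 13 = 70 dB
Step 2: at max range FOM = TL = 20*log10(R), so R = 10^(70/20) = 3162.28 m = 3.16 km

3.16 km


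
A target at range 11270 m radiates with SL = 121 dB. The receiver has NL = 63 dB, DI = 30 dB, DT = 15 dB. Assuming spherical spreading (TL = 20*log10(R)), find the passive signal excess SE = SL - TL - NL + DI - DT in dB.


Step 1: TL = 20*log10(11270) = 81.04 dB
Step 2: SE = 121 - 81.04 - 63 + 30 - 15 = -8.04

-8.04 dB


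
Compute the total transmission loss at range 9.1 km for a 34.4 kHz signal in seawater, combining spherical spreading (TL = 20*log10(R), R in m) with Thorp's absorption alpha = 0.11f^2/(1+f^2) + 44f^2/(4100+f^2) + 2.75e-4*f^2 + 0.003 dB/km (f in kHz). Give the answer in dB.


Step 1 (Thorp): alpha = 0.11*1183.36/(1+1183.36) + 44*1183.36/(4100+1183.36) + 2.75e-4*1183.36 + 0.003 = 10.2934 dB/km
Step 2: TL_spread = 20*log10(9100) = 79.18 dB
Step 3: TL_abs = alpha*R = 10.2934 * 9.1 = 93.67 dB
Step 4: TL_total = 79.18 + 93.67 = 172.85

172.85 dB


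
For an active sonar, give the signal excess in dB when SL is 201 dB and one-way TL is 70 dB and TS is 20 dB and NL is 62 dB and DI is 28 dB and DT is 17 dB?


SE = SL - 2*TL + TS - NL + DI - DT = 201 - 2*70 + (20) - 62 + 28 - 17 = 30

30 dB


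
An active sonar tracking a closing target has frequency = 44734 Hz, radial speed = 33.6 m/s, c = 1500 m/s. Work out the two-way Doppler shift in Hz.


fd = 2*f*v/c = 2 * 44734 * 33.6 / 1500 = 2004.08

2004.08 Hz


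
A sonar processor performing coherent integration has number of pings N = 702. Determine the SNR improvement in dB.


Gain = 10*log10(702) = 28.46

28.46 dB


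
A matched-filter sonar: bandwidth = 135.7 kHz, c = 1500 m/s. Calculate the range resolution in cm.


dR = c/(2*BW) = 1500 / (2 * 135.7e3) = 0.0055 m = 0.55 cm

0.55 cm


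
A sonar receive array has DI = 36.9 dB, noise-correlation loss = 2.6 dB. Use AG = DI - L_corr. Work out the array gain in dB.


34.3 dB


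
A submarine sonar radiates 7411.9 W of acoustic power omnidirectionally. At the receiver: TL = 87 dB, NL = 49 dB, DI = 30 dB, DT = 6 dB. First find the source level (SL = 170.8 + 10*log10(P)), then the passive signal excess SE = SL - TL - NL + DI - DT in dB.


Step 1: SL = 170.8 + 10*log10(7411.9) = 209.5 dB
Step 2: SE = SL - TL - NL + DI - DT = 209.5 - 87 - 49 + 30 - 6 = 97.5

97.5 dB


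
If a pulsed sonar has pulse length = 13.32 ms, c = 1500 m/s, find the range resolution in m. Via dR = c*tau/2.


9.99 m


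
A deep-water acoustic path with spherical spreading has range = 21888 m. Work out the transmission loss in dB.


86.8 dB


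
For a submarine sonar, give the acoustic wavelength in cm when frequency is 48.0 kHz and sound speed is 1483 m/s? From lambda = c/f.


3.09 cm


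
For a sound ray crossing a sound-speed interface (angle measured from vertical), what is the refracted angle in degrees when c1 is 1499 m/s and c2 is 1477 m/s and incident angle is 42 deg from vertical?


41.25 deg


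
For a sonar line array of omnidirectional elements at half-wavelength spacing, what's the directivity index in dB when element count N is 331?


25.2 dB


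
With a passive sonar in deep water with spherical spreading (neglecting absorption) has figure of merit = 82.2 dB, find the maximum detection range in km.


At max range FOM = TL, so 20*log10(R) = 82.2
R = 10^(82.2/20) = 12882.5 m = 12.88 km

12.88 km


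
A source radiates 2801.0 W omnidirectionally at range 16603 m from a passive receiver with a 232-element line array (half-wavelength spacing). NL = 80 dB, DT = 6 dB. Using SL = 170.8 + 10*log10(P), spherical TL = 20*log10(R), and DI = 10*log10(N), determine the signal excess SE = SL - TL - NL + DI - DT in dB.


Step 1: SL = 170.8 + 10*log10(2801.0) = 205.27 dB
Step 2: TL = 20*log10(16603) = 84.4 dB
Step 3: DI = 10*log10(232) = 23.65 dB
Step 4: SE = SL - TL - NL + DI - DT = 205.27 - 84.4 - 80 + 23.65 - 6 = 58.52

58.52 dB


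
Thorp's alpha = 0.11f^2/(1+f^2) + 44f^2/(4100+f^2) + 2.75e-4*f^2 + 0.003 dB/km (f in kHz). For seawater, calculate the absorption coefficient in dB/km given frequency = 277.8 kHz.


63.116 dB/km


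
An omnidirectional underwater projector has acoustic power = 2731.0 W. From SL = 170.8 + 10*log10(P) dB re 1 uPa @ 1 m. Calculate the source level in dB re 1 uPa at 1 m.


SL = 170.8 + 10*log10(2731.0) = 170.8 + 34.36 = 205.16

205.16 dB


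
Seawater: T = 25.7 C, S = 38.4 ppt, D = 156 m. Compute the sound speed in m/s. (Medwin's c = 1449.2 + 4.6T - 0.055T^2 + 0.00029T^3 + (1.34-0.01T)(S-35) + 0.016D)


1542.19 m/s


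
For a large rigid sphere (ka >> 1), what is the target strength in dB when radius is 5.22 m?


TS = 10*log10(5.22^2 / 4) = 10*log10(6.8121) = 8.33

8.33 dB


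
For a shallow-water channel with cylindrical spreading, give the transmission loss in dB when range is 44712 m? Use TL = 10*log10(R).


46.5 dB


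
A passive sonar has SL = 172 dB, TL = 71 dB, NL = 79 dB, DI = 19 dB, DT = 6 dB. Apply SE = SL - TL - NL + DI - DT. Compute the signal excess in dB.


SE = SL - TL - NL + DI - DT = 172 - 71 - 79 + 19 - 6 = 35

35 dB


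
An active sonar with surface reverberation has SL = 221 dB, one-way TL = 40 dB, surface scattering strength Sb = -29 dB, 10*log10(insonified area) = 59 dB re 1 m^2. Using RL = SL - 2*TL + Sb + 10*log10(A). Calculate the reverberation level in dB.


171 dB


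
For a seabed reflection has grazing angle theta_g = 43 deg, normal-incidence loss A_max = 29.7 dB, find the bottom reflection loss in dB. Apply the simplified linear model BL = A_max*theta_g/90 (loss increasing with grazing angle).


BL = A_max * theta_g / 90 = 29.7 * 43 / 90 = 14.19

14.19 dB


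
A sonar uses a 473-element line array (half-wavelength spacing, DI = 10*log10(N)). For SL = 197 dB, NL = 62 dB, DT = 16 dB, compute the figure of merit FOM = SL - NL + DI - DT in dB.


145.75 dB


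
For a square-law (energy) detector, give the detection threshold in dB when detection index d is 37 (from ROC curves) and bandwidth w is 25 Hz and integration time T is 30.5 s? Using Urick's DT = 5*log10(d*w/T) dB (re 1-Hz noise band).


DT = 5*log10(d*w/T) = 5*log10(37 * 25 / 30.5) = 5*log10(30.33) = 7.41

7.41 dB


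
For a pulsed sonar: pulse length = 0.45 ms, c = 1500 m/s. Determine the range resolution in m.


dR = c*tau/2 = 1500 * 0.45e-3 / 2 = 0.3375

0.3375 m


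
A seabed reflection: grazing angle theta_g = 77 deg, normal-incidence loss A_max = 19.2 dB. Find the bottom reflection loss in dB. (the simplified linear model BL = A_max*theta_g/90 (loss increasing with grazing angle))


BL = A_max * theta_g / 90 = 19.2 * 77 / 90 = 16.43

16.43 dB


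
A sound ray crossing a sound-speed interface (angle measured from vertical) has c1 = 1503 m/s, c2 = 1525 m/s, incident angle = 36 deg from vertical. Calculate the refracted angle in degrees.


sin(theta2) = (c2/c1)*sin(theta1) = (1525/1503)*sin(36 deg) = 0.59639
theta2 = arcsin(0.59639) = 36.61

36.61 deg


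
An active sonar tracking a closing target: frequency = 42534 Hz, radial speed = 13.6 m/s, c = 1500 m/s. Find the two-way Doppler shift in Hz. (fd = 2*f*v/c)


fd = 2*f*v/c = 2 * 42534 * 13.6 / 1500 = 771.28

771.28 Hz


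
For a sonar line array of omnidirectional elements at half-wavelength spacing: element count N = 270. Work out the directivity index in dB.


DI = 10*log10(270) = 24.31

24.31 dB


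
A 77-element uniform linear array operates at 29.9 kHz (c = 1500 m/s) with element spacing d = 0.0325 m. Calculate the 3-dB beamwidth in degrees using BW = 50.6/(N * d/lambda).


Step 1: lambda = 1500/29900 = 0.05017 m
Step 2: d/lambda = 0.0325/0.05017 = 0.6478
Step 3: BW = 50.6/(N * d/lambda) = 50.6/(77 * 0.6478) = 1.01

1.01 deg


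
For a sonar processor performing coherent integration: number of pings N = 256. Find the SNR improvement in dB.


Gain = 10*log10(256) = 24.08

24.08 dB


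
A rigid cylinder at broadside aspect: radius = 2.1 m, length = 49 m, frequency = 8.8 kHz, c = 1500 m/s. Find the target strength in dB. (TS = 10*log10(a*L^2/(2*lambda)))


41.7 dB


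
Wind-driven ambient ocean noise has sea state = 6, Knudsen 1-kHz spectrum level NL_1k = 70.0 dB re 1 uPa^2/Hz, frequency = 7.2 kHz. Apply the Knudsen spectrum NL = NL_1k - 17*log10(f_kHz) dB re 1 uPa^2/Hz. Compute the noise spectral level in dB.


NL = NL_1k - 17*log10(f_kHz) = 70.0 - 17*log10(7.2) = 70.0 - (14.57) = 55.43

55.43 dB


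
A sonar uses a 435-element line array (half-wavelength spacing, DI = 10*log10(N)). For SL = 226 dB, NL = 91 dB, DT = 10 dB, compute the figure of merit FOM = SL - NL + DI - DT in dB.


Step 1: DI = 10*log10(435) = 26.38 dB
Step 2: FOM = SL - NL + DI - DT = 226 - 91 + 26.38 - 10 = 151.38

151.38 dB


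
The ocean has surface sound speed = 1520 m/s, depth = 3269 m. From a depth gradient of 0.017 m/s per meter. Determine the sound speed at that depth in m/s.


c = 1520 + 0.017 * 3269 = 1575.573

1575.573 m/s


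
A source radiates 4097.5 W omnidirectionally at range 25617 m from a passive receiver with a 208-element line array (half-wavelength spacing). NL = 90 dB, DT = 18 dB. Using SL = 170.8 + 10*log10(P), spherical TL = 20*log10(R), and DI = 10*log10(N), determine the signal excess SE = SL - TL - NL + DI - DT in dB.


Step 1: SL = 170.8 + 10*log10(4097.5) = 206.93 dB
Step 2: TL = 20*log10(25617) = 88.17 dB
Step 3: DI = 10*log10(208) = 23.18 dB
Step 4: SE = SL - TL - NL + DI - DT = 206.93 - 88.17 - 90 + 23.18 - 18 = 33.94

33.94 dB


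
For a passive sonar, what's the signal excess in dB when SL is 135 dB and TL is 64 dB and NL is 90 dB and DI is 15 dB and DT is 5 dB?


SE = SL - TL - NL + DI - DT = 135 - 64 - 90 + 15 - 5 = -9

-9 dB


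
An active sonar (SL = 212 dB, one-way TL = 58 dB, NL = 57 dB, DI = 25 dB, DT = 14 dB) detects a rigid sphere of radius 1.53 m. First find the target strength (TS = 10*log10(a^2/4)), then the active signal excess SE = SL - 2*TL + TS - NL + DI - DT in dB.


Step 1: TS = 10*log10(1.53^2/4) = -2.33 dB
Step 2: SE = SL - 2*TL + TS - NL + DI - DT = 212 - 2*58 + (-2.33) - 57 + 25 - 14 = 47.67

47.67 dB


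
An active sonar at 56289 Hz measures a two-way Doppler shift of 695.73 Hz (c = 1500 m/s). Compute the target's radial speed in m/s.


From fd = 2*f*v/c, v = c*fd/(2*f) = 1500 * 695.73 / (2*56289) = 9.27

9.27 m/s


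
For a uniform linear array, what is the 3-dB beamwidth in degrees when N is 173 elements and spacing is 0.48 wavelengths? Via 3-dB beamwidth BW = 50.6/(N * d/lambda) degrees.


BW = 50.6 / (173 * 0.48) = 50.6 / 83.04 = 0.61

0.61 deg


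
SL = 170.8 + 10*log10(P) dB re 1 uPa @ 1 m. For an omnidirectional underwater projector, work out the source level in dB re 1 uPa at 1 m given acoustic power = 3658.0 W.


206.43 dB


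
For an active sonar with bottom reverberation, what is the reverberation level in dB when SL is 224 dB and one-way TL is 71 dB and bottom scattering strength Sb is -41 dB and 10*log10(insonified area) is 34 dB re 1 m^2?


75 dB


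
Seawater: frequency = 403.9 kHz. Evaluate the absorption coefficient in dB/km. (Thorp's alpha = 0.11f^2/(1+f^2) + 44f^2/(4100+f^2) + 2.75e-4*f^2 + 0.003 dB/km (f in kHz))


f^2 = 163135.21
alpha = 0.11*163135.21/(1+163135.21) + 44*163135.21/(4100+163135.21) + 2.75e-4*163135.21 + 0.003 = 87.896

87.896 dB/km


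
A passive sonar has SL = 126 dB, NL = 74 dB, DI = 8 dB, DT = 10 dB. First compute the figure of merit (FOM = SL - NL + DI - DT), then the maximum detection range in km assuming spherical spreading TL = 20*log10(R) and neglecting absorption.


Step 1: FOM = SL - NL + DI - DT = 126 - 74 + 8 - 10 = 50 dB
Step 2: at max range FOM = TL = 20*log10(R), so R = 10^(50/20) = 316.23 m = 0.32 km

0.32 km
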